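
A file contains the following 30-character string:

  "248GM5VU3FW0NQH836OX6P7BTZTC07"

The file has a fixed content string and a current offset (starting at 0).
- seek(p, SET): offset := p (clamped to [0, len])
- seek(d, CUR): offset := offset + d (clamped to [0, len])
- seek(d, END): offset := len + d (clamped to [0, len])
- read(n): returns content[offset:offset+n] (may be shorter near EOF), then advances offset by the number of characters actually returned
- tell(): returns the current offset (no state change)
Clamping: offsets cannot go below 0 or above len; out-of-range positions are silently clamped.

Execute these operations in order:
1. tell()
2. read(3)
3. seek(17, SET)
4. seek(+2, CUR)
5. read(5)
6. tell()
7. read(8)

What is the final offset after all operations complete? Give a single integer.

Answer: 30

Derivation:
After 1 (tell()): offset=0
After 2 (read(3)): returned '248', offset=3
After 3 (seek(17, SET)): offset=17
After 4 (seek(+2, CUR)): offset=19
After 5 (read(5)): returned 'X6P7B', offset=24
After 6 (tell()): offset=24
After 7 (read(8)): returned 'TZTC07', offset=30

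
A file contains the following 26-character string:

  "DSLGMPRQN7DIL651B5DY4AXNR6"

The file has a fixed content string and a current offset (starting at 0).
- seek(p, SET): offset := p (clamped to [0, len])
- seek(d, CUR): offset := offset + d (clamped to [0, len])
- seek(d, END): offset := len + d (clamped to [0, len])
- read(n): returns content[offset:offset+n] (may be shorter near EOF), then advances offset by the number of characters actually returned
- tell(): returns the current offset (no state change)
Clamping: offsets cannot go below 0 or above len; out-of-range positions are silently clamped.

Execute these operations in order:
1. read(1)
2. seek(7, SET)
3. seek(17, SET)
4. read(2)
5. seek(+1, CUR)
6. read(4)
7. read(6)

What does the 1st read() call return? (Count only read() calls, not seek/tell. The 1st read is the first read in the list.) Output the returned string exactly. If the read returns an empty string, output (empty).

After 1 (read(1)): returned 'D', offset=1
After 2 (seek(7, SET)): offset=7
After 3 (seek(17, SET)): offset=17
After 4 (read(2)): returned '5D', offset=19
After 5 (seek(+1, CUR)): offset=20
After 6 (read(4)): returned '4AXN', offset=24
After 7 (read(6)): returned 'R6', offset=26

Answer: D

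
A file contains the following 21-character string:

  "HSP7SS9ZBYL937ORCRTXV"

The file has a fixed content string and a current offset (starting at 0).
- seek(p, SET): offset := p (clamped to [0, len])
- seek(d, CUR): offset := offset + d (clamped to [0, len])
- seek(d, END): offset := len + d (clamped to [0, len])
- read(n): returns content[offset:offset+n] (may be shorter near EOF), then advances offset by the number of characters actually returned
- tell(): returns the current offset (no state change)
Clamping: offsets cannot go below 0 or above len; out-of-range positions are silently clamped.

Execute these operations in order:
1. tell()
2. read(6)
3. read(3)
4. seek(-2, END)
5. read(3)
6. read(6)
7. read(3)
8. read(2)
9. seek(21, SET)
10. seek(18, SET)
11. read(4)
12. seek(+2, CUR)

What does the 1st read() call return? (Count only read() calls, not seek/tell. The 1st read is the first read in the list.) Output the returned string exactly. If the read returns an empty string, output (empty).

Answer: HSP7SS

Derivation:
After 1 (tell()): offset=0
After 2 (read(6)): returned 'HSP7SS', offset=6
After 3 (read(3)): returned '9ZB', offset=9
After 4 (seek(-2, END)): offset=19
After 5 (read(3)): returned 'XV', offset=21
After 6 (read(6)): returned '', offset=21
After 7 (read(3)): returned '', offset=21
After 8 (read(2)): returned '', offset=21
After 9 (seek(21, SET)): offset=21
After 10 (seek(18, SET)): offset=18
After 11 (read(4)): returned 'TXV', offset=21
After 12 (seek(+2, CUR)): offset=21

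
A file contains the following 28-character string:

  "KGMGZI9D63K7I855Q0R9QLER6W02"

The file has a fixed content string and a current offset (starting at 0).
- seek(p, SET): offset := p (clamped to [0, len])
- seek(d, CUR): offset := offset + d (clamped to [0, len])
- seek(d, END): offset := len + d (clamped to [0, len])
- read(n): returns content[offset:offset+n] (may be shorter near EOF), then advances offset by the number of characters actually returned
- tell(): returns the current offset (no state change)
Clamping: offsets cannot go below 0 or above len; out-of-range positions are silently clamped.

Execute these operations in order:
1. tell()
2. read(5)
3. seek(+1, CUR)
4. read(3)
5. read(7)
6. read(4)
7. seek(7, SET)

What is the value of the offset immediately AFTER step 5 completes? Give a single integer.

After 1 (tell()): offset=0
After 2 (read(5)): returned 'KGMGZ', offset=5
After 3 (seek(+1, CUR)): offset=6
After 4 (read(3)): returned '9D6', offset=9
After 5 (read(7)): returned '3K7I855', offset=16

Answer: 16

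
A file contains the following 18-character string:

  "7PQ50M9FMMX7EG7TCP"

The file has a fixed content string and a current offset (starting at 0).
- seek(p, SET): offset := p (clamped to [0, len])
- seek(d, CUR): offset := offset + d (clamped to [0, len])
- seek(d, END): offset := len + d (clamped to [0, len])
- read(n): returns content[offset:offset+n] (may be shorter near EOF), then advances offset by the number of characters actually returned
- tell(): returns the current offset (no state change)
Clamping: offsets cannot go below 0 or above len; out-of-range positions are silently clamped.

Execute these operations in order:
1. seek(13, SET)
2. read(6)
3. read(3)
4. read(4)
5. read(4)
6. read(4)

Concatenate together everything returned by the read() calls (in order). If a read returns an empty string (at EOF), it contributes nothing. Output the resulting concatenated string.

After 1 (seek(13, SET)): offset=13
After 2 (read(6)): returned 'G7TCP', offset=18
After 3 (read(3)): returned '', offset=18
After 4 (read(4)): returned '', offset=18
After 5 (read(4)): returned '', offset=18
After 6 (read(4)): returned '', offset=18

Answer: G7TCP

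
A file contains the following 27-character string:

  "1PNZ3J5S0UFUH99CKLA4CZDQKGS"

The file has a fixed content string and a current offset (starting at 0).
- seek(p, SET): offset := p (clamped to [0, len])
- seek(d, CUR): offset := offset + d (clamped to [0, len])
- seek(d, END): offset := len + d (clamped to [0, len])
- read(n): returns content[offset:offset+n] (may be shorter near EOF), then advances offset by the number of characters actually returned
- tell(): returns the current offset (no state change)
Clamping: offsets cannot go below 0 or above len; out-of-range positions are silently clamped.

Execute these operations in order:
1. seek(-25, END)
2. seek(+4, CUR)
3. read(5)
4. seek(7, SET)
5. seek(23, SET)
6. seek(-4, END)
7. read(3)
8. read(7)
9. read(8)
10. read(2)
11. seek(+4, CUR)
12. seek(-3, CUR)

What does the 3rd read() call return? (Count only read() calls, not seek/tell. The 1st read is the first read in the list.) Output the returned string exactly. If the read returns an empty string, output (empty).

Answer: S

Derivation:
After 1 (seek(-25, END)): offset=2
After 2 (seek(+4, CUR)): offset=6
After 3 (read(5)): returned '5S0UF', offset=11
After 4 (seek(7, SET)): offset=7
After 5 (seek(23, SET)): offset=23
After 6 (seek(-4, END)): offset=23
After 7 (read(3)): returned 'QKG', offset=26
After 8 (read(7)): returned 'S', offset=27
After 9 (read(8)): returned '', offset=27
After 10 (read(2)): returned '', offset=27
After 11 (seek(+4, CUR)): offset=27
After 12 (seek(-3, CUR)): offset=24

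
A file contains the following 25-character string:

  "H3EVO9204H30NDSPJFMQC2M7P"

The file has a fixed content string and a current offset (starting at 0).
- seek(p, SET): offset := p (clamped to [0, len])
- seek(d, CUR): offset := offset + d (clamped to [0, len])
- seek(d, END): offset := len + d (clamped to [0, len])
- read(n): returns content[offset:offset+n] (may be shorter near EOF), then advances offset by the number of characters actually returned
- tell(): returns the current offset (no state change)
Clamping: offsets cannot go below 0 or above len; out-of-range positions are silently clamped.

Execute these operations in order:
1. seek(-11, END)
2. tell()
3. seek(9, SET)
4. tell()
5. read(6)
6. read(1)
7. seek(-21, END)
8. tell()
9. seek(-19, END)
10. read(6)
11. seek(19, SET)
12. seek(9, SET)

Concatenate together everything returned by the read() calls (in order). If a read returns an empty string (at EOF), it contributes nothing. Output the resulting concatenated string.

Answer: H30NDSP204H30

Derivation:
After 1 (seek(-11, END)): offset=14
After 2 (tell()): offset=14
After 3 (seek(9, SET)): offset=9
After 4 (tell()): offset=9
After 5 (read(6)): returned 'H30NDS', offset=15
After 6 (read(1)): returned 'P', offset=16
After 7 (seek(-21, END)): offset=4
After 8 (tell()): offset=4
After 9 (seek(-19, END)): offset=6
After 10 (read(6)): returned '204H30', offset=12
After 11 (seek(19, SET)): offset=19
After 12 (seek(9, SET)): offset=9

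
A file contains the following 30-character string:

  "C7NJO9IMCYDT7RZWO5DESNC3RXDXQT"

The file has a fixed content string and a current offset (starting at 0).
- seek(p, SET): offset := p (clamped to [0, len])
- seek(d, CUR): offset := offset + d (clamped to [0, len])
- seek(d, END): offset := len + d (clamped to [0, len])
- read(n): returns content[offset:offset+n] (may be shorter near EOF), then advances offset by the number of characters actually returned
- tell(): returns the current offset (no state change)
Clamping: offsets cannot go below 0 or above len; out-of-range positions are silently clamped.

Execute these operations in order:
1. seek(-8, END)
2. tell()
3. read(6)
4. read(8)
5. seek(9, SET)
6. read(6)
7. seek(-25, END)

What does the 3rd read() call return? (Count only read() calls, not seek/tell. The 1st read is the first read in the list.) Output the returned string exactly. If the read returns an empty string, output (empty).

After 1 (seek(-8, END)): offset=22
After 2 (tell()): offset=22
After 3 (read(6)): returned 'C3RXDX', offset=28
After 4 (read(8)): returned 'QT', offset=30
After 5 (seek(9, SET)): offset=9
After 6 (read(6)): returned 'YDT7RZ', offset=15
After 7 (seek(-25, END)): offset=5

Answer: YDT7RZ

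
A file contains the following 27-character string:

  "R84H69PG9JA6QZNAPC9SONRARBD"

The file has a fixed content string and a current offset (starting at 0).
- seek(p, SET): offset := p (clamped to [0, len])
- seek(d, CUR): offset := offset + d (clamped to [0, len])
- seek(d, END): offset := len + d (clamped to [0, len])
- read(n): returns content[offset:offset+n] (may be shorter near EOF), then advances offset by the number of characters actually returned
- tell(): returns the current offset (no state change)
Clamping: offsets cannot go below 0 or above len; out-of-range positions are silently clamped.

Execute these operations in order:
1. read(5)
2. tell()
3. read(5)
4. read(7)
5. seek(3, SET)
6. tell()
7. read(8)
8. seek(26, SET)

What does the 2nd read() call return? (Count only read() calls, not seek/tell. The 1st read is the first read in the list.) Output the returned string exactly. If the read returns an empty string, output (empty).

Answer: 9PG9J

Derivation:
After 1 (read(5)): returned 'R84H6', offset=5
After 2 (tell()): offset=5
After 3 (read(5)): returned '9PG9J', offset=10
After 4 (read(7)): returned 'A6QZNAP', offset=17
After 5 (seek(3, SET)): offset=3
After 6 (tell()): offset=3
After 7 (read(8)): returned 'H69PG9JA', offset=11
After 8 (seek(26, SET)): offset=26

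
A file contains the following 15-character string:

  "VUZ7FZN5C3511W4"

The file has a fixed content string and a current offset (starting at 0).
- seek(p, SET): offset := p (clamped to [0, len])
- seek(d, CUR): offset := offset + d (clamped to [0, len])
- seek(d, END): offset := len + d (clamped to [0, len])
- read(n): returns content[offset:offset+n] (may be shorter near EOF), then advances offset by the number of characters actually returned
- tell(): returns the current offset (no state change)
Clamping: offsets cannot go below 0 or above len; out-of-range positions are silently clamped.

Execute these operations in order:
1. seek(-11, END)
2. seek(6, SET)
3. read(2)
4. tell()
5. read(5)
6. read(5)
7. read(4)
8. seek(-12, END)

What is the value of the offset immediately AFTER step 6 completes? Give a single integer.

Answer: 15

Derivation:
After 1 (seek(-11, END)): offset=4
After 2 (seek(6, SET)): offset=6
After 3 (read(2)): returned 'N5', offset=8
After 4 (tell()): offset=8
After 5 (read(5)): returned 'C3511', offset=13
After 6 (read(5)): returned 'W4', offset=15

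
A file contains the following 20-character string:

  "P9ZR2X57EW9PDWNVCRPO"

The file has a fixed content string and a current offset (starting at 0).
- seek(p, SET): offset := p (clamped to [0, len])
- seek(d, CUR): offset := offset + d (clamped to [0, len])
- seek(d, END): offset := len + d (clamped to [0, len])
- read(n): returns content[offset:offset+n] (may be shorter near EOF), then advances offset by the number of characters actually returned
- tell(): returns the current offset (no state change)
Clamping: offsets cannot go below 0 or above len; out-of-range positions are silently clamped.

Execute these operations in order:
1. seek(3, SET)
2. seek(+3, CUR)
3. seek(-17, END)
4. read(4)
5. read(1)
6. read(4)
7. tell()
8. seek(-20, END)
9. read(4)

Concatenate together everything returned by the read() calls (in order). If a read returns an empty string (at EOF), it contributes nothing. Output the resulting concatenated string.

After 1 (seek(3, SET)): offset=3
After 2 (seek(+3, CUR)): offset=6
After 3 (seek(-17, END)): offset=3
After 4 (read(4)): returned 'R2X5', offset=7
After 5 (read(1)): returned '7', offset=8
After 6 (read(4)): returned 'EW9P', offset=12
After 7 (tell()): offset=12
After 8 (seek(-20, END)): offset=0
After 9 (read(4)): returned 'P9ZR', offset=4

Answer: R2X57EW9PP9ZR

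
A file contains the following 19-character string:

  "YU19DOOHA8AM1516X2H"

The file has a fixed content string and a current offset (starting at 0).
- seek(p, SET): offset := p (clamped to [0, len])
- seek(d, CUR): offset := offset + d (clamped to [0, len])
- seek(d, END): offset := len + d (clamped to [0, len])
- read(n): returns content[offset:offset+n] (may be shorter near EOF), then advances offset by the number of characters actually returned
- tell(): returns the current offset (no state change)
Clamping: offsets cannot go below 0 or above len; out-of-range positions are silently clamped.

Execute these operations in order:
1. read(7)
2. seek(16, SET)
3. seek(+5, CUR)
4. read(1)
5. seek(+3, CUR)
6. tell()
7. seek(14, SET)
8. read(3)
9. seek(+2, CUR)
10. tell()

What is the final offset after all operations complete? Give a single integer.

Answer: 19

Derivation:
After 1 (read(7)): returned 'YU19DOO', offset=7
After 2 (seek(16, SET)): offset=16
After 3 (seek(+5, CUR)): offset=19
After 4 (read(1)): returned '', offset=19
After 5 (seek(+3, CUR)): offset=19
After 6 (tell()): offset=19
After 7 (seek(14, SET)): offset=14
After 8 (read(3)): returned '16X', offset=17
After 9 (seek(+2, CUR)): offset=19
After 10 (tell()): offset=19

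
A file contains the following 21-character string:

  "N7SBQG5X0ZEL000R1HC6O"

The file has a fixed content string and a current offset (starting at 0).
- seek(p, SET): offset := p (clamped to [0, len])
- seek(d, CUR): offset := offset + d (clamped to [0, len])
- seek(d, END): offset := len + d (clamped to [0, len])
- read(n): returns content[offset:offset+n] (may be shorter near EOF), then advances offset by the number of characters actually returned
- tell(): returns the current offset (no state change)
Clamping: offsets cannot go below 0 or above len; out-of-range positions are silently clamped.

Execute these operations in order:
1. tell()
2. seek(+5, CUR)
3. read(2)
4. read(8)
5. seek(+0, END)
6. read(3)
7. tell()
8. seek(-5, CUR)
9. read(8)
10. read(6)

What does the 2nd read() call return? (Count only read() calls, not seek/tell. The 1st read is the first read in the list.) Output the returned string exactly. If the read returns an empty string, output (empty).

Answer: X0ZEL000

Derivation:
After 1 (tell()): offset=0
After 2 (seek(+5, CUR)): offset=5
After 3 (read(2)): returned 'G5', offset=7
After 4 (read(8)): returned 'X0ZEL000', offset=15
After 5 (seek(+0, END)): offset=21
After 6 (read(3)): returned '', offset=21
After 7 (tell()): offset=21
After 8 (seek(-5, CUR)): offset=16
After 9 (read(8)): returned '1HC6O', offset=21
After 10 (read(6)): returned '', offset=21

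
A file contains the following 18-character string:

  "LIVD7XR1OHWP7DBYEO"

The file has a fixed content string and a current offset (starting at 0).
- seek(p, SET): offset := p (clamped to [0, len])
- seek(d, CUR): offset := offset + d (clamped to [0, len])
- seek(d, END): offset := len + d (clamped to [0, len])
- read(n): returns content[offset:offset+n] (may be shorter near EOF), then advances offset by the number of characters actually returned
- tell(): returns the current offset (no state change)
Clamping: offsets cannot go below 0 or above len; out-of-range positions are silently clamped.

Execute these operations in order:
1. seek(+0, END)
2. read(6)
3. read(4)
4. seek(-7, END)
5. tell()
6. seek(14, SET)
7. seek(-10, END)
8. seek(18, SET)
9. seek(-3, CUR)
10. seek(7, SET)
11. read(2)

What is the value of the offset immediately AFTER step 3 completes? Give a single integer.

Answer: 18

Derivation:
After 1 (seek(+0, END)): offset=18
After 2 (read(6)): returned '', offset=18
After 3 (read(4)): returned '', offset=18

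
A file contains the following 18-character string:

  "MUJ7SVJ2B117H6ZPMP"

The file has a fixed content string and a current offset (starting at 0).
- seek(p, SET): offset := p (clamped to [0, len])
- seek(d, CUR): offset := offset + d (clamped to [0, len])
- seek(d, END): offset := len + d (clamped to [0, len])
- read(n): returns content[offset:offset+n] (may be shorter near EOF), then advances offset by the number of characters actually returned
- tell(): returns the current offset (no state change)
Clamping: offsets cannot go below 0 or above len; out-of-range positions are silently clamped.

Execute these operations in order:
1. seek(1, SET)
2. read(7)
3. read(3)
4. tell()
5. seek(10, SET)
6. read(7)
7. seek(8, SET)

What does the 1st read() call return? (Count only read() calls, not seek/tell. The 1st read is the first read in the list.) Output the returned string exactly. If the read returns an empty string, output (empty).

After 1 (seek(1, SET)): offset=1
After 2 (read(7)): returned 'UJ7SVJ2', offset=8
After 3 (read(3)): returned 'B11', offset=11
After 4 (tell()): offset=11
After 5 (seek(10, SET)): offset=10
After 6 (read(7)): returned '17H6ZPM', offset=17
After 7 (seek(8, SET)): offset=8

Answer: UJ7SVJ2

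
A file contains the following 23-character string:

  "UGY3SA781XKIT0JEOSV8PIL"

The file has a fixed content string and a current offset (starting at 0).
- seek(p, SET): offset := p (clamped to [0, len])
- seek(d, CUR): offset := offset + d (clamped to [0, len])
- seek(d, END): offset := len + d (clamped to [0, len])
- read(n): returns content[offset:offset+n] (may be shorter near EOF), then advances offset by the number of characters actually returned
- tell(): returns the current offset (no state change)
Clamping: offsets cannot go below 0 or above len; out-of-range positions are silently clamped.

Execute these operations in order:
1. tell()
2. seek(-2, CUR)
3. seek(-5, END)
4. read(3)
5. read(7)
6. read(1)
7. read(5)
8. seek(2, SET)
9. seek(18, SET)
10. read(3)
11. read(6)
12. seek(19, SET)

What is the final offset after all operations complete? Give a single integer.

Answer: 19

Derivation:
After 1 (tell()): offset=0
After 2 (seek(-2, CUR)): offset=0
After 3 (seek(-5, END)): offset=18
After 4 (read(3)): returned 'V8P', offset=21
After 5 (read(7)): returned 'IL', offset=23
After 6 (read(1)): returned '', offset=23
After 7 (read(5)): returned '', offset=23
After 8 (seek(2, SET)): offset=2
After 9 (seek(18, SET)): offset=18
After 10 (read(3)): returned 'V8P', offset=21
After 11 (read(6)): returned 'IL', offset=23
After 12 (seek(19, SET)): offset=19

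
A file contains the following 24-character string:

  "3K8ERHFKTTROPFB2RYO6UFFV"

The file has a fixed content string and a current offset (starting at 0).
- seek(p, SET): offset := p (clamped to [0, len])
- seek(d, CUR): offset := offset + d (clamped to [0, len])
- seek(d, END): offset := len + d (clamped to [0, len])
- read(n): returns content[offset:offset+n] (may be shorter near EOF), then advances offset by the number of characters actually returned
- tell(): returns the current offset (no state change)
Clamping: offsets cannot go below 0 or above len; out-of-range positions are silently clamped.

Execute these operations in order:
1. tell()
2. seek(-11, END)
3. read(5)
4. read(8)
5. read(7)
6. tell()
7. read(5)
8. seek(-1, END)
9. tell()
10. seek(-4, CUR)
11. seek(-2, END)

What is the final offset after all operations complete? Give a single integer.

Answer: 22

Derivation:
After 1 (tell()): offset=0
After 2 (seek(-11, END)): offset=13
After 3 (read(5)): returned 'FB2RY', offset=18
After 4 (read(8)): returned 'O6UFFV', offset=24
After 5 (read(7)): returned '', offset=24
After 6 (tell()): offset=24
After 7 (read(5)): returned '', offset=24
After 8 (seek(-1, END)): offset=23
After 9 (tell()): offset=23
After 10 (seek(-4, CUR)): offset=19
After 11 (seek(-2, END)): offset=22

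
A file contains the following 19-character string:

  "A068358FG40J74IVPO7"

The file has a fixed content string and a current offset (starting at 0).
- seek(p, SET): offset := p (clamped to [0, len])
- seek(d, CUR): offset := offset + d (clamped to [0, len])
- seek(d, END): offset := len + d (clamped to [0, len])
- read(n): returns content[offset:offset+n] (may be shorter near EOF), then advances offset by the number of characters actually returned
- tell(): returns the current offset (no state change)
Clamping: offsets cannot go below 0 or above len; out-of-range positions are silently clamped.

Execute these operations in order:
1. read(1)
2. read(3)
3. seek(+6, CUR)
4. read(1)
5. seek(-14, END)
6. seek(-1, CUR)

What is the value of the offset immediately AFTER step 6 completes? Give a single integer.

After 1 (read(1)): returned 'A', offset=1
After 2 (read(3)): returned '068', offset=4
After 3 (seek(+6, CUR)): offset=10
After 4 (read(1)): returned '0', offset=11
After 5 (seek(-14, END)): offset=5
After 6 (seek(-1, CUR)): offset=4

Answer: 4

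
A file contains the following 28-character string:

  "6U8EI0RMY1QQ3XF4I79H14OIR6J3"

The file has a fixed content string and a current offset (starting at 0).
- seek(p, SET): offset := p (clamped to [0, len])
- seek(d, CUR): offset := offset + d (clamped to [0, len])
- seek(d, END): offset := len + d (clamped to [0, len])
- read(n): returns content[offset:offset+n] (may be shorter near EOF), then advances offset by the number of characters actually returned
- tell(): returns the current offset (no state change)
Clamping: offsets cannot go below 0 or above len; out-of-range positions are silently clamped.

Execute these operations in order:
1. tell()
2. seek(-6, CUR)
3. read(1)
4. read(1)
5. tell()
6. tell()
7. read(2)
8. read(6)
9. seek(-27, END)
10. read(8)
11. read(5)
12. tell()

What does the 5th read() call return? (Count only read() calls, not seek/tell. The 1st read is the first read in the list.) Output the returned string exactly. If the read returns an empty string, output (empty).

Answer: U8EI0RMY

Derivation:
After 1 (tell()): offset=0
After 2 (seek(-6, CUR)): offset=0
After 3 (read(1)): returned '6', offset=1
After 4 (read(1)): returned 'U', offset=2
After 5 (tell()): offset=2
After 6 (tell()): offset=2
After 7 (read(2)): returned '8E', offset=4
After 8 (read(6)): returned 'I0RMY1', offset=10
After 9 (seek(-27, END)): offset=1
After 10 (read(8)): returned 'U8EI0RMY', offset=9
After 11 (read(5)): returned '1QQ3X', offset=14
After 12 (tell()): offset=14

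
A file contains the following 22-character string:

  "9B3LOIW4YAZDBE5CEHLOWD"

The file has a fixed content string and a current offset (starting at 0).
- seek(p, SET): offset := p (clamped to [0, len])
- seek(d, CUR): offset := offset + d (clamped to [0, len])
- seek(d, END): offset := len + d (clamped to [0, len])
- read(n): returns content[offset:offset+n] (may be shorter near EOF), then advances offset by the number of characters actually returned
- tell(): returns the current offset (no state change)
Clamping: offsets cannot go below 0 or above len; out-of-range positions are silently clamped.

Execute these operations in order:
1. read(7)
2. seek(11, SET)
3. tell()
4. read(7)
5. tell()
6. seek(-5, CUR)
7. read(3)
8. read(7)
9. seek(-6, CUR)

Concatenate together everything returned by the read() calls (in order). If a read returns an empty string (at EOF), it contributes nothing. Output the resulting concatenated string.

Answer: 9B3LOIWDBE5CEHE5CEHLOWD

Derivation:
After 1 (read(7)): returned '9B3LOIW', offset=7
After 2 (seek(11, SET)): offset=11
After 3 (tell()): offset=11
After 4 (read(7)): returned 'DBE5CEH', offset=18
After 5 (tell()): offset=18
After 6 (seek(-5, CUR)): offset=13
After 7 (read(3)): returned 'E5C', offset=16
After 8 (read(7)): returned 'EHLOWD', offset=22
After 9 (seek(-6, CUR)): offset=16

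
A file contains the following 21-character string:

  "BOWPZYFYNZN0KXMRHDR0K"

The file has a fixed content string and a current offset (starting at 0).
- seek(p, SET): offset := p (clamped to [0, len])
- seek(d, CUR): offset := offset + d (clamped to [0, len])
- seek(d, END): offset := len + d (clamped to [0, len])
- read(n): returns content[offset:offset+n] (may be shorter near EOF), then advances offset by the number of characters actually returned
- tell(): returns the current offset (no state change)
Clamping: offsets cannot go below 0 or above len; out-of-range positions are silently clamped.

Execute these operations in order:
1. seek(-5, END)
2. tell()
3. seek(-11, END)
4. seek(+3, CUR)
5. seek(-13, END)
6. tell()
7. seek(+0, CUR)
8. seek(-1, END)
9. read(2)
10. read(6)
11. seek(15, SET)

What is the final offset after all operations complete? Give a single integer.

After 1 (seek(-5, END)): offset=16
After 2 (tell()): offset=16
After 3 (seek(-11, END)): offset=10
After 4 (seek(+3, CUR)): offset=13
After 5 (seek(-13, END)): offset=8
After 6 (tell()): offset=8
After 7 (seek(+0, CUR)): offset=8
After 8 (seek(-1, END)): offset=20
After 9 (read(2)): returned 'K', offset=21
After 10 (read(6)): returned '', offset=21
After 11 (seek(15, SET)): offset=15

Answer: 15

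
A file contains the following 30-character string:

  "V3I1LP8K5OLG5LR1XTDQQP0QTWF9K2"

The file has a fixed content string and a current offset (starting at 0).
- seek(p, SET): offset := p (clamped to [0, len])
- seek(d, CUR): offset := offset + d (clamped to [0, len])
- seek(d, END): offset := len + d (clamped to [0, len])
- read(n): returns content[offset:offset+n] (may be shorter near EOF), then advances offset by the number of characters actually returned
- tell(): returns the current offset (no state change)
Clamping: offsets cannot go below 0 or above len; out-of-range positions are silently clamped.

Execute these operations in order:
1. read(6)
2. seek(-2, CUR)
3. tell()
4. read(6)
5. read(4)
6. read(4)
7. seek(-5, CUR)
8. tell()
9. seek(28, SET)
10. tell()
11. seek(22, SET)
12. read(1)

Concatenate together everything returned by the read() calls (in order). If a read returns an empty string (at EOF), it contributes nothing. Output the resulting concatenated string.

After 1 (read(6)): returned 'V3I1LP', offset=6
After 2 (seek(-2, CUR)): offset=4
After 3 (tell()): offset=4
After 4 (read(6)): returned 'LP8K5O', offset=10
After 5 (read(4)): returned 'LG5L', offset=14
After 6 (read(4)): returned 'R1XT', offset=18
After 7 (seek(-5, CUR)): offset=13
After 8 (tell()): offset=13
After 9 (seek(28, SET)): offset=28
After 10 (tell()): offset=28
After 11 (seek(22, SET)): offset=22
After 12 (read(1)): returned '0', offset=23

Answer: V3I1LPLP8K5OLG5LR1XT0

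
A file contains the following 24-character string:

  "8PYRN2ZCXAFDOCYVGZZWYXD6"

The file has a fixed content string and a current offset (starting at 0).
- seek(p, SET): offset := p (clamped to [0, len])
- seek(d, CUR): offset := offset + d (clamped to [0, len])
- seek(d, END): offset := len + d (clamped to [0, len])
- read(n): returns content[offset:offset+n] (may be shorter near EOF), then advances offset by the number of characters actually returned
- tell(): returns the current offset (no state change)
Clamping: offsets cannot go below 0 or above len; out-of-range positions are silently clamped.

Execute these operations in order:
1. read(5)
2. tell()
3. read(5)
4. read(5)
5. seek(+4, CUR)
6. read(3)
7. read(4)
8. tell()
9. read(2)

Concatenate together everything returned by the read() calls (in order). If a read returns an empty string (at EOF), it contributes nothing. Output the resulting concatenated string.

After 1 (read(5)): returned '8PYRN', offset=5
After 2 (tell()): offset=5
After 3 (read(5)): returned '2ZCXA', offset=10
After 4 (read(5)): returned 'FDOCY', offset=15
After 5 (seek(+4, CUR)): offset=19
After 6 (read(3)): returned 'WYX', offset=22
After 7 (read(4)): returned 'D6', offset=24
After 8 (tell()): offset=24
After 9 (read(2)): returned '', offset=24

Answer: 8PYRN2ZCXAFDOCYWYXD6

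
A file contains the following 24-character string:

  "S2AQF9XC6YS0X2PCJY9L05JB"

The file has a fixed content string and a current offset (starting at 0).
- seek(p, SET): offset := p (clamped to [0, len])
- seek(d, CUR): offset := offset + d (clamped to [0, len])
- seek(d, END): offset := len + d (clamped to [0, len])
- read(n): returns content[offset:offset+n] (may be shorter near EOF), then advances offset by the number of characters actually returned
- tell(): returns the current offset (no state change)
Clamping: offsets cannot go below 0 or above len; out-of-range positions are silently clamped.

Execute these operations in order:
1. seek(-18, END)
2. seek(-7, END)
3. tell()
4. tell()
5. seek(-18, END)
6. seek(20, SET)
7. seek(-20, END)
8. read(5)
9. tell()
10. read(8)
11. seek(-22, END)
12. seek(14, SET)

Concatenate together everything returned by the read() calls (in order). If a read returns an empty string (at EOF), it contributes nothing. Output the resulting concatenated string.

After 1 (seek(-18, END)): offset=6
After 2 (seek(-7, END)): offset=17
After 3 (tell()): offset=17
After 4 (tell()): offset=17
After 5 (seek(-18, END)): offset=6
After 6 (seek(20, SET)): offset=20
After 7 (seek(-20, END)): offset=4
After 8 (read(5)): returned 'F9XC6', offset=9
After 9 (tell()): offset=9
After 10 (read(8)): returned 'YS0X2PCJ', offset=17
After 11 (seek(-22, END)): offset=2
After 12 (seek(14, SET)): offset=14

Answer: F9XC6YS0X2PCJ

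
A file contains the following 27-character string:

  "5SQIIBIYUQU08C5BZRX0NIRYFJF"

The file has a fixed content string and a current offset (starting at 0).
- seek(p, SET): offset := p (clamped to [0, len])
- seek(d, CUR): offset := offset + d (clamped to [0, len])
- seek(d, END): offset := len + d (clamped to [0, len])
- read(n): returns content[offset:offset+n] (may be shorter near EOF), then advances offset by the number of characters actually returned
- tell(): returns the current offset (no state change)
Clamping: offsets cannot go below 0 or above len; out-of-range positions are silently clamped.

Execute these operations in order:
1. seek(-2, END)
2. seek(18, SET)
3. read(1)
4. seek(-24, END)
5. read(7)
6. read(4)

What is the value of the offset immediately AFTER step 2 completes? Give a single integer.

Answer: 18

Derivation:
After 1 (seek(-2, END)): offset=25
After 2 (seek(18, SET)): offset=18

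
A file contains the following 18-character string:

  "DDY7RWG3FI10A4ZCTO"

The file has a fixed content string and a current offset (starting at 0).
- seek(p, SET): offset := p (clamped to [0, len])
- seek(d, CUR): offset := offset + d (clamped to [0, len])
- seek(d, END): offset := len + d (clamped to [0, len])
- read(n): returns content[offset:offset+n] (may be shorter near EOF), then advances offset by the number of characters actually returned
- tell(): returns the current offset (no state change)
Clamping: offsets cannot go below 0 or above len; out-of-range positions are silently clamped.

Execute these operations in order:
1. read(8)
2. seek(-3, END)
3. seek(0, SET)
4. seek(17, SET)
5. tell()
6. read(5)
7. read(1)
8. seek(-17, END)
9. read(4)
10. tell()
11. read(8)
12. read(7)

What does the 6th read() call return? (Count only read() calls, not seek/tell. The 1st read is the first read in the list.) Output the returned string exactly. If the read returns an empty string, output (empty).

Answer: 4ZCTO

Derivation:
After 1 (read(8)): returned 'DDY7RWG3', offset=8
After 2 (seek(-3, END)): offset=15
After 3 (seek(0, SET)): offset=0
After 4 (seek(17, SET)): offset=17
After 5 (tell()): offset=17
After 6 (read(5)): returned 'O', offset=18
After 7 (read(1)): returned '', offset=18
After 8 (seek(-17, END)): offset=1
After 9 (read(4)): returned 'DY7R', offset=5
After 10 (tell()): offset=5
After 11 (read(8)): returned 'WG3FI10A', offset=13
After 12 (read(7)): returned '4ZCTO', offset=18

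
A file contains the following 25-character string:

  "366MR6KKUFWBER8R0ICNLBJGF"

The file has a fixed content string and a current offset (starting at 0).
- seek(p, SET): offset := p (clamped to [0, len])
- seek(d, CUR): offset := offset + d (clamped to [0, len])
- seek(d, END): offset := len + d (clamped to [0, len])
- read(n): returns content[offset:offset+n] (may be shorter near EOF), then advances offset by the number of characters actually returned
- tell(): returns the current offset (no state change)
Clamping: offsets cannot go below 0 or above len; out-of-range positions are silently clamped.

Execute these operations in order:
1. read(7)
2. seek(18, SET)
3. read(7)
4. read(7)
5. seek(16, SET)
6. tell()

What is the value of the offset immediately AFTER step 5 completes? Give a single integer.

Answer: 16

Derivation:
After 1 (read(7)): returned '366MR6K', offset=7
After 2 (seek(18, SET)): offset=18
After 3 (read(7)): returned 'CNLBJGF', offset=25
After 4 (read(7)): returned '', offset=25
After 5 (seek(16, SET)): offset=16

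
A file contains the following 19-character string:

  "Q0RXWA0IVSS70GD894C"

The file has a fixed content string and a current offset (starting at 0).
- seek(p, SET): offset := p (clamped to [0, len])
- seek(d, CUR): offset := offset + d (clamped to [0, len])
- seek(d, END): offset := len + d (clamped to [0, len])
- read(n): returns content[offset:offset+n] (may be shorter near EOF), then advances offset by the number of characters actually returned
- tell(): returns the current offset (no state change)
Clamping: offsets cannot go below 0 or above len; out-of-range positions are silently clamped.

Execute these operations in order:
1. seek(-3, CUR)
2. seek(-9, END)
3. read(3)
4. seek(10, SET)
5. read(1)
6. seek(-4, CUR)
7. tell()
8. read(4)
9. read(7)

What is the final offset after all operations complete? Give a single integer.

Answer: 18

Derivation:
After 1 (seek(-3, CUR)): offset=0
After 2 (seek(-9, END)): offset=10
After 3 (read(3)): returned 'S70', offset=13
After 4 (seek(10, SET)): offset=10
After 5 (read(1)): returned 'S', offset=11
After 6 (seek(-4, CUR)): offset=7
After 7 (tell()): offset=7
After 8 (read(4)): returned 'IVSS', offset=11
After 9 (read(7)): returned '70GD894', offset=18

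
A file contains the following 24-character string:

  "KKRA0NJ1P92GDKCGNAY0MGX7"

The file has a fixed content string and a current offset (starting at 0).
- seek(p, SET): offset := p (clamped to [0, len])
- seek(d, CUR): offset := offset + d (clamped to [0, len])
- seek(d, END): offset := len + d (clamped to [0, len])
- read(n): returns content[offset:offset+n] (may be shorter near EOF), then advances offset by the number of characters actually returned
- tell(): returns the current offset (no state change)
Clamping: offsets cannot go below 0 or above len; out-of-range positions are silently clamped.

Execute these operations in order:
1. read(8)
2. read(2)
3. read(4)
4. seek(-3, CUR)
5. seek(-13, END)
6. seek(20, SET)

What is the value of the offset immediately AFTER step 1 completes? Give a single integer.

After 1 (read(8)): returned 'KKRA0NJ1', offset=8

Answer: 8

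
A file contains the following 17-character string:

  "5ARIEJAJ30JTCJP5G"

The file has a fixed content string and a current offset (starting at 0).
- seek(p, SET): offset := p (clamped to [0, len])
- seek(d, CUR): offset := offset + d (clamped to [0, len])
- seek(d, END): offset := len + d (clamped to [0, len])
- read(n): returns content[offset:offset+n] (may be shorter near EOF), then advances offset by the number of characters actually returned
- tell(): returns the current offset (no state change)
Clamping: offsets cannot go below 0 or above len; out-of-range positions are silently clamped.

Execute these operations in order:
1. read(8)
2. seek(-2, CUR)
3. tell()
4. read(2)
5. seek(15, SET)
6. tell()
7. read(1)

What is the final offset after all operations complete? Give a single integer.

Answer: 16

Derivation:
After 1 (read(8)): returned '5ARIEJAJ', offset=8
After 2 (seek(-2, CUR)): offset=6
After 3 (tell()): offset=6
After 4 (read(2)): returned 'AJ', offset=8
After 5 (seek(15, SET)): offset=15
After 6 (tell()): offset=15
After 7 (read(1)): returned '5', offset=16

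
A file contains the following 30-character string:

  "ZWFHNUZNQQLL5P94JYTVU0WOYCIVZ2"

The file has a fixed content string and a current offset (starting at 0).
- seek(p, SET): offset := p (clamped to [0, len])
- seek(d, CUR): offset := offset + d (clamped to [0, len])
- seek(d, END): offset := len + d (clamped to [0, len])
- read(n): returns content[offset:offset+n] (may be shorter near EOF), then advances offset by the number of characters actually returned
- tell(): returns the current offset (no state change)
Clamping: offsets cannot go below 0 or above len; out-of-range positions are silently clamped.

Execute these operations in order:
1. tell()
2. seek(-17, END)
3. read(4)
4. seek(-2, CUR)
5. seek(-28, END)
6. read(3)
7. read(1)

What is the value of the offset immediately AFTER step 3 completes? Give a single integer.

After 1 (tell()): offset=0
After 2 (seek(-17, END)): offset=13
After 3 (read(4)): returned 'P94J', offset=17

Answer: 17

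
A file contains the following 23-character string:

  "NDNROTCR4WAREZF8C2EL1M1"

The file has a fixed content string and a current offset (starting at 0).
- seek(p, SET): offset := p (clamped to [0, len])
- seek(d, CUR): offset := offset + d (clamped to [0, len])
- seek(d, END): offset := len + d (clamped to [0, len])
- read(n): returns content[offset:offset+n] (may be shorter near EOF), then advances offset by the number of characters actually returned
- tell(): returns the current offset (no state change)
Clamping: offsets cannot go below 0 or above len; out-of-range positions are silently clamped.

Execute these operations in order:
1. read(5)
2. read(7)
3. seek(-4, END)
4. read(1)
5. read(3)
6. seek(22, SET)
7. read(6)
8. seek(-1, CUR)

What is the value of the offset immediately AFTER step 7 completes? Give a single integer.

Answer: 23

Derivation:
After 1 (read(5)): returned 'NDNRO', offset=5
After 2 (read(7)): returned 'TCR4WAR', offset=12
After 3 (seek(-4, END)): offset=19
After 4 (read(1)): returned 'L', offset=20
After 5 (read(3)): returned '1M1', offset=23
After 6 (seek(22, SET)): offset=22
After 7 (read(6)): returned '1', offset=23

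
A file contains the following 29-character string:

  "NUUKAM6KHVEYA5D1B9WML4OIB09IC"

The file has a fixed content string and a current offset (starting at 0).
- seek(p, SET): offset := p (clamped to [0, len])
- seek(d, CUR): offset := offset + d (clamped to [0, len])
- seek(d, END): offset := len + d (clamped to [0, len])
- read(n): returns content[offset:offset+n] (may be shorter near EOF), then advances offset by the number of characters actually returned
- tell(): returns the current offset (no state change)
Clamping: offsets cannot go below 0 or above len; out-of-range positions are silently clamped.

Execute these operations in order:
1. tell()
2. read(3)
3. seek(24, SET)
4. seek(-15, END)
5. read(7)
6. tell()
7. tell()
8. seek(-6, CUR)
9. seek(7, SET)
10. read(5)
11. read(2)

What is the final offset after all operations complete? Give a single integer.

After 1 (tell()): offset=0
After 2 (read(3)): returned 'NUU', offset=3
After 3 (seek(24, SET)): offset=24
After 4 (seek(-15, END)): offset=14
After 5 (read(7)): returned 'D1B9WML', offset=21
After 6 (tell()): offset=21
After 7 (tell()): offset=21
After 8 (seek(-6, CUR)): offset=15
After 9 (seek(7, SET)): offset=7
After 10 (read(5)): returned 'KHVEY', offset=12
After 11 (read(2)): returned 'A5', offset=14

Answer: 14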